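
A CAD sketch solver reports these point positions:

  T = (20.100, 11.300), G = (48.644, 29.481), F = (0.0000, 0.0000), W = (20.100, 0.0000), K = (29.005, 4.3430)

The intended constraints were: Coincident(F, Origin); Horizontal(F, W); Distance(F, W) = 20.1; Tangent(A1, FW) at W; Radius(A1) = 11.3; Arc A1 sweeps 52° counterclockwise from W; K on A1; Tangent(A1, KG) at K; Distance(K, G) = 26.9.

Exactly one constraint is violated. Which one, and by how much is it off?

Distance(K, G) = 26.9 — off by 5.00.

F = (0.00, 0.00) ✓; F.y = 0.00, W.y = 0.00 ✓; |FW| = 20.10 ✓; ∠(TW, WF) = 90.00° ✓; |TW| = 11.30 ✓; bearing(T→K) − bearing(T→W) = 52.00° ✓; |TK| = 11.30 ✓; ∠(TK, KG) = 90.00° ✓; |KG| = 31.90 ✗.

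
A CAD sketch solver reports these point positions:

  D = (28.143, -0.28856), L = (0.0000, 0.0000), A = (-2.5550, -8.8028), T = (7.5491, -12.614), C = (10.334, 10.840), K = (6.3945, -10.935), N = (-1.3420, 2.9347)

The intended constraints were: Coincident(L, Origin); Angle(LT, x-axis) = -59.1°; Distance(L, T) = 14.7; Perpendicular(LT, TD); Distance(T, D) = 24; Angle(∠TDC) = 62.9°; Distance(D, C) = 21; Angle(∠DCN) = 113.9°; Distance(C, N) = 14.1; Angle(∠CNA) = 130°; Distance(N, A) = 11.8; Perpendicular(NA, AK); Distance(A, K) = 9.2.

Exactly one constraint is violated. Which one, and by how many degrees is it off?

Perpendicular(NA, AK) — off by 7.50°.

L = (0.00, 0.00) ✓; LT at -59.10° ✓; |LT| = 14.70 ✓; ∠(LT, TD) = 90.00° ✓; |TD| = 24.00 ✓; ∠TDC = 62.90° ✓; |DC| = 21.00 ✓; ∠DCN = 113.9° ✓; |CN| = 14.10 ✓; ∠CNA = 130.0° ✓; |NA| = 11.80 ✓; ∠(NA, AK) = 82.50° ✗; |AK| = 9.200 ✓.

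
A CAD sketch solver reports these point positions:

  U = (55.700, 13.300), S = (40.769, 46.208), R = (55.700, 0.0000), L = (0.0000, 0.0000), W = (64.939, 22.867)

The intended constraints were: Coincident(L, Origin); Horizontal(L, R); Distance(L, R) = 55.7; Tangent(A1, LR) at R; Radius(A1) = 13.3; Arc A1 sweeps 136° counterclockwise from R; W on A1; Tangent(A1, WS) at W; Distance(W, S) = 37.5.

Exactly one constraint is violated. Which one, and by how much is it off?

Distance(W, S) = 37.5 — off by 3.90.

L = (0.00, 0.00) ✓; L.y = 0.00, R.y = 0.00 ✓; |LR| = 55.70 ✓; ∠(UR, RL) = 90.00° ✓; |UR| = 13.30 ✓; bearing(U→W) − bearing(U→R) = 136.0° ✓; |UW| = 13.30 ✓; ∠(UW, WS) = 90.00° ✓; |WS| = 33.60 ✗.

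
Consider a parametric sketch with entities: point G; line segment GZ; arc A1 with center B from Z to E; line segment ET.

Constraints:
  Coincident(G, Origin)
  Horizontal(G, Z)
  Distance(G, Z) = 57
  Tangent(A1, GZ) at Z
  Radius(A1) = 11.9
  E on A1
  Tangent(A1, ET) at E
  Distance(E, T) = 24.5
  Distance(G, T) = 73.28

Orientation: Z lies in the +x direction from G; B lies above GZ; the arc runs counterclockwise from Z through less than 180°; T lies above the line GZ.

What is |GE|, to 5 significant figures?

70.116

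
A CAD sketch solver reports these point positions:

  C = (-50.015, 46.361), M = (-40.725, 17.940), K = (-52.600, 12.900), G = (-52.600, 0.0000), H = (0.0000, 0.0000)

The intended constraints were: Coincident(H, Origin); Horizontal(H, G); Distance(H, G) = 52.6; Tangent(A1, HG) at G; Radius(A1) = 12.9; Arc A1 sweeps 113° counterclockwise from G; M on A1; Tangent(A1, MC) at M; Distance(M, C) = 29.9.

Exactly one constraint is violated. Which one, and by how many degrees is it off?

Tangent(A1, MC) at M — off by 4.90°.

H = (0.00, 0.00) ✓; H.y = 0.00, G.y = 0.00 ✓; |HG| = 52.60 ✓; ∠(KG, GH) = 90.00° ✓; |KG| = 12.90 ✓; bearing(K→M) − bearing(K→G) = 113.0° ✓; |KM| = 12.90 ✓; ∠(KM, MC) = 94.90° ✗; |MC| = 29.90 ✓.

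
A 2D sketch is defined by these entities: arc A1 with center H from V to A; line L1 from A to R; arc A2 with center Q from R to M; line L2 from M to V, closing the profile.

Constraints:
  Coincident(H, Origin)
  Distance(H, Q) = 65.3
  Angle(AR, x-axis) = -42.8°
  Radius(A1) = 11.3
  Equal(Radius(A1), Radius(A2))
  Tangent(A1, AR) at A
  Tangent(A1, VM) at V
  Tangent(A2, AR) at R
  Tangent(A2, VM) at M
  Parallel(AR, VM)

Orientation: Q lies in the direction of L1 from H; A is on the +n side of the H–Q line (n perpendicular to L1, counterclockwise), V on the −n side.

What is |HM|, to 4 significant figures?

66.27

The slot axis is L1's direction at -42.8°, so u = (cos -42.8°, sin -42.8°) = (0.7337, -0.6794) and n = (−sin -42.8°, cos -42.8°) = (0.6794, 0.7337). H is at the origin and Q lies 65.3 along u from H, so Q = 65.3·u = (47.91, -44.37). Tangency of A1 to both parallel lines with radius 11.3 puts A and V at H ± 11.3·n: A = (7.678, 8.291), V = (-7.678, -8.291). Equal radii place R and M the same way about Q: R = Q + 11.3·n = (55.59, -36.08), M = Q − 11.3·n = (40.23, -52.66). Then |HM| = |M − H| = 66.27.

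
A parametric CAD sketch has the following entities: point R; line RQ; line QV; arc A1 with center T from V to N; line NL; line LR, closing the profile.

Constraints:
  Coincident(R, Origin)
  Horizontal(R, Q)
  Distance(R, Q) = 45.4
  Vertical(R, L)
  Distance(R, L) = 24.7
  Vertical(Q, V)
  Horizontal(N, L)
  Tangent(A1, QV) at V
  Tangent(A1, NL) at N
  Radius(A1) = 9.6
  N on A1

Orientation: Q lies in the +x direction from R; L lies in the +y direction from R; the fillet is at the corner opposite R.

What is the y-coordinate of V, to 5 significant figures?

15.100

R is at the origin; RQ is horizontal with |RQ| = 45.4 and Q on the +x side, so Q = (45.400, 0.0000). RL is vertical with |RL| = 24.7 and L on the +y side, so L = (0.0000, 24.700). The virtual corner opposite R is at (45.400, 24.700). Since A1 is tangent to QV there, TV ⟂ QV and since A1 is tangent to NL there, TN ⟂ NL, with radius 9.6, so the center T sits 9.6 in from both sides at T = (35.800, 15.100). That places the tangent points at V = (45.400, 15.100) on QV and N = (35.800, 24.700) on NL. So V.y = 15.100.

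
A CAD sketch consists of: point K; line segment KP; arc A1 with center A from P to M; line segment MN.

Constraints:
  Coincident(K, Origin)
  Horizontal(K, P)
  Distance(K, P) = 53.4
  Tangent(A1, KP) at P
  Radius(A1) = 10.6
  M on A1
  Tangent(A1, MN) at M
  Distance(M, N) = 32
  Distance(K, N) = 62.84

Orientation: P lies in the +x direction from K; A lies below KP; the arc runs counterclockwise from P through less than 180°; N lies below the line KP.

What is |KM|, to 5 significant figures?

44.347

K is at the origin; KP is horizontal with |KP| = 53.4 and P on the +x side, so P = (53.400, 0.0000). The tangent condition forces AP to be normal to KP, so A = P + (0, -10.6) = (53.400, -10.600). Since AM ⟂ MN (tangency), |AN| = √(10.6² + 32.0²) = 33.710 regardless of where M sits on A1. So N lies on both circle(K, 62.84) and circle(A, 33.710); the below-KP intersection is N = (45.478, -43.366). M is the foot of the tangent from N: M = (42.836, -11.475).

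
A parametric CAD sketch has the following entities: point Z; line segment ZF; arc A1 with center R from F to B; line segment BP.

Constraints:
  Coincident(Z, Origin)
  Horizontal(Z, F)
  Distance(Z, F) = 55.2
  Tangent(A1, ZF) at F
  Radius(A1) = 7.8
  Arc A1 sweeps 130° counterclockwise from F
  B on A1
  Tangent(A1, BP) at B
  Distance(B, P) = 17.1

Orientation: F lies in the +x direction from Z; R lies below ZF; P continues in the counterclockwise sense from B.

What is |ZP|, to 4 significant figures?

65.56

Z is at the origin; Z and F share the same y with |ZF| = 55.2 and F on the +x side, so F = (55.20, 0.000). Tangency of A1 to ZF means the radius RF is perpendicular to ZF, so R = F + (0, -7.8) = (55.20, -7.800). On A1, F sits at bearing 90° from R; a 130° counterclockwise sweep puts B at bearing 220°, so B = R + 7.8·(cos 220°, sin 220°) = (49.22, -12.81). Tangency of A1 to BP means the radius RB is perpendicular to BP, so BP runs along (−sin 220°, cos 220°); with |BP| = 17.1, P = (60.22, -25.91). Then |ZP| = |P − Z| = 65.56.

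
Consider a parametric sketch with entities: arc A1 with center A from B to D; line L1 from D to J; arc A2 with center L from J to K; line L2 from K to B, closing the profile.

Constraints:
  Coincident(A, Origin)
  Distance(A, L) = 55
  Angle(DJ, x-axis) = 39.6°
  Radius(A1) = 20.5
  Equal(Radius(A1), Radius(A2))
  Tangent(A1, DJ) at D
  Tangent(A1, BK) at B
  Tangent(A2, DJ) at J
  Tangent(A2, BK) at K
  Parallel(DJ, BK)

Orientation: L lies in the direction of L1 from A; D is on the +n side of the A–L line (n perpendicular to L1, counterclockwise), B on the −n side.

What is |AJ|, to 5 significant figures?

58.696

The slot axis is L1's direction at 39.6°, so u = (cos 39.6°, sin 39.6°) = (0.77051, 0.63742) and n = (−sin 39.6°, cos 39.6°) = (-0.63742, 0.77051). A is at the origin and L lies 55.0 along u from A, so L = 55.0·u = (42.378, 35.058). Tangency of A1 to both parallel lines with radius 20.5 puts D and B at A ± 20.5·n: D = (-13.067, 15.796), B = (13.067, -15.796). Equal radii place J and K the same way about L: J = L + 20.5·n = (29.311, 50.854), K = L − 20.5·n = (55.445, 19.263). Then |AJ| = |J − A| = 58.696.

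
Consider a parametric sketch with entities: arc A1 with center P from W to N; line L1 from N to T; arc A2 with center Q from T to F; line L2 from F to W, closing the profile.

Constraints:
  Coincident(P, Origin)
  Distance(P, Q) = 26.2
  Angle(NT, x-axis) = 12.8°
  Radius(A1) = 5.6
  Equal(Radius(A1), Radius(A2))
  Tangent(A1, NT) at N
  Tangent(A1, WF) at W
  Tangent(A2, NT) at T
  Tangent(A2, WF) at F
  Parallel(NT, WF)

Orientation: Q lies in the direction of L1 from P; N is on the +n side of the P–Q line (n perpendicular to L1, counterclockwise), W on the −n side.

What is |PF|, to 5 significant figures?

26.792

The slot axis is L1's direction at 12.8°, so u = (cos 12.8°, sin 12.8°) = (0.97515, 0.22155) and n = (−sin 12.8°, cos 12.8°) = (-0.22155, 0.97515). P is at the origin and Q lies 26.2 along u from P, so Q = 26.2·u = (25.549, 5.8046). Tangency of A1 to both parallel lines with radius 5.6 puts N and W at P ± 5.6·n: N = (-1.2407, 5.4608), W = (1.2407, -5.4608). Equal radii place T and F the same way about Q: T = Q + 5.6·n = (24.308, 11.265), F = Q − 5.6·n = (26.790, 0.34373). Then |PF| = |F − P| = 26.792.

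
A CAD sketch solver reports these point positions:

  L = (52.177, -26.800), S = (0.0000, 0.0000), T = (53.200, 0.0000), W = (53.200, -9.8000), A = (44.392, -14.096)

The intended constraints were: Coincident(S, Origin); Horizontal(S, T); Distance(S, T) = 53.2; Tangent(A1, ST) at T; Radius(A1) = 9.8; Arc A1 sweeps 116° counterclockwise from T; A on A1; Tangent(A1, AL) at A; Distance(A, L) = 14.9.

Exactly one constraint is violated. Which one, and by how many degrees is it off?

Tangent(A1, AL) at A — off by 5.50°.

S = (0.00, 0.00) ✓; S.y = 0.00, T.y = 0.00 ✓; |ST| = 53.20 ✓; ∠(WT, TS) = 90.00° ✓; |WT| = 9.800 ✓; bearing(W→A) − bearing(W→T) = 116.0° ✓; |WA| = 9.800 ✓; ∠(WA, AL) = 84.50° ✗; |AL| = 14.90 ✓.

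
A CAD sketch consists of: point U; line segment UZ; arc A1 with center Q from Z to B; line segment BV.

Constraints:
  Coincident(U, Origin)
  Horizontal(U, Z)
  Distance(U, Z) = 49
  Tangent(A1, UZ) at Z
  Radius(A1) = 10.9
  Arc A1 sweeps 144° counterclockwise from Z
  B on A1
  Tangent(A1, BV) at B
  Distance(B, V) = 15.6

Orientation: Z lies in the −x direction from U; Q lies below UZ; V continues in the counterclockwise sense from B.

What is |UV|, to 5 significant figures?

51.625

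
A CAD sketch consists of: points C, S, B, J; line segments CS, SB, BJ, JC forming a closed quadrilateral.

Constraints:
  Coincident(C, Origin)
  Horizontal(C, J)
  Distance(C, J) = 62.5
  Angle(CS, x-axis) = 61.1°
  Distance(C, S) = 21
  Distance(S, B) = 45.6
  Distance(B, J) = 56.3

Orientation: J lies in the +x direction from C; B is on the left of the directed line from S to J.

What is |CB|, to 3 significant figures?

66.2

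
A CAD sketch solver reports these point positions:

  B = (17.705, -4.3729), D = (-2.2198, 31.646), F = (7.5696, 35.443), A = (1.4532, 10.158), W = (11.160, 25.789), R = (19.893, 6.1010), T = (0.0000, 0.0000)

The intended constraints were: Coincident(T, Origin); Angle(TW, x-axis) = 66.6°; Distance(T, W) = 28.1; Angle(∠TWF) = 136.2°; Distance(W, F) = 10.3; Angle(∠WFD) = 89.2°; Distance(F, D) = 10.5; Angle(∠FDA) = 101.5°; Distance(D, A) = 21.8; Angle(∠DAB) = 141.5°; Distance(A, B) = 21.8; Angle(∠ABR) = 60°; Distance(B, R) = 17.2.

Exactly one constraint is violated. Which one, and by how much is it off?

Distance(B, R) = 17.2 — off by 6.50.

T = (0.00, 0.00) ✓; TW at 66.60° ✓; |TW| = 28.10 ✓; ∠TWF = 136.2° ✓; |WF| = 10.30 ✓; ∠WFD = 89.20° ✓; |FD| = 10.50 ✓; ∠FDA = 101.5° ✓; |DA| = 21.80 ✓; ∠DAB = 141.5° ✓; |AB| = 21.80 ✓; ∠ABR = 60.00° ✓; |BR| = 10.70 ✗.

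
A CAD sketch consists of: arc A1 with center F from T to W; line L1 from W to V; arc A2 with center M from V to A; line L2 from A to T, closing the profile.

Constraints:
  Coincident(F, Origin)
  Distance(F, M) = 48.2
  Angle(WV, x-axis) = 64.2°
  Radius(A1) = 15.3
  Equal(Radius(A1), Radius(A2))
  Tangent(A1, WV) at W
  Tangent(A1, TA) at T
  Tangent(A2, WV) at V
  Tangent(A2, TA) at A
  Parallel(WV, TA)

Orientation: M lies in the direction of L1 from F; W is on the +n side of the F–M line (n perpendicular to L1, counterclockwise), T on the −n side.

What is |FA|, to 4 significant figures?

50.57

The slot axis is L1's direction at 64.2°, so u = (cos 64.2°, sin 64.2°) = (0.4352, 0.9003) and n = (−sin 64.2°, cos 64.2°) = (-0.9003, 0.4352). F is at the origin and M lies 48.2 along u from F, so M = 48.2·u = (20.98, 43.40). Tangency of A1 to both parallel lines with radius 15.3 puts W and T at F ± 15.3·n: W = (-13.77, 6.659), T = (13.77, -6.659). Equal radii place V and A the same way about M: V = M + 15.3·n = (7.203, 50.05), A = M − 15.3·n = (34.75, 36.74). Then |FA| = |A − F| = 50.57.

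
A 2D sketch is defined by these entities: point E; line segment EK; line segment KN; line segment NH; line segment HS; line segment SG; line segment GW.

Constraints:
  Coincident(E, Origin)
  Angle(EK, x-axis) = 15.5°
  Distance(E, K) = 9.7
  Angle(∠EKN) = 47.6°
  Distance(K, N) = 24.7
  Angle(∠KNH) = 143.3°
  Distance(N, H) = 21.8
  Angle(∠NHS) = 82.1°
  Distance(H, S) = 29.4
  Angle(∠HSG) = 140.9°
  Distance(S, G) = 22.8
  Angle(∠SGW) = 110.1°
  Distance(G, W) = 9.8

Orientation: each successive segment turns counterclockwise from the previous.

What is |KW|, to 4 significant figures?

28.22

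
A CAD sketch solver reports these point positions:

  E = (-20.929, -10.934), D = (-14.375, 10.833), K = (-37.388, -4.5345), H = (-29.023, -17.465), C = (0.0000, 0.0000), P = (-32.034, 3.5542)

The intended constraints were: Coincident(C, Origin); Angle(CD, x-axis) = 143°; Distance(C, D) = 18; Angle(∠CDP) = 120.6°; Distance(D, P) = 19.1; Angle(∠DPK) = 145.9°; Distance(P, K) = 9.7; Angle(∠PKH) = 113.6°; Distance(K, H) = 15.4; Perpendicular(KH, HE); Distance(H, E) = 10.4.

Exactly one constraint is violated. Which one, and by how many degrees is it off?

Perpendicular(KH, HE) — off by 6.00°.

C = (0.00, 0.00) ✓; CD at 143.0° ✓; |CD| = 18.00 ✓; ∠CDP = 120.6° ✓; |DP| = 19.10 ✓; ∠DPK = 145.9° ✓; |PK| = 9.700 ✓; ∠PKH = 113.6° ✓; |KH| = 15.40 ✓; ∠(KH, HE) = 96.00° ✗; |HE| = 10.40 ✓.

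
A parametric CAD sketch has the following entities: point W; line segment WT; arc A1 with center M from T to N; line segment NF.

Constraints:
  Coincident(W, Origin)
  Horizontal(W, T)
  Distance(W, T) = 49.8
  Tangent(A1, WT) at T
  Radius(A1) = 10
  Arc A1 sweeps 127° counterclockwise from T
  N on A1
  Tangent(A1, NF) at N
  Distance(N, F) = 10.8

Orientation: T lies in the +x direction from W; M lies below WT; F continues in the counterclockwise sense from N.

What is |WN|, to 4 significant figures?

44.78

The tangent condition forces MT to be normal to WT, so M = T + (0, -10) = (49.80, -10.00). On A1, T sits at bearing 90° from M; a 127° counterclockwise sweep puts N at bearing 217°, so N = M + 10.0·(cos 217°, sin 217°) = (41.81, -16.02). Then |WN| = |N − W| = 44.78.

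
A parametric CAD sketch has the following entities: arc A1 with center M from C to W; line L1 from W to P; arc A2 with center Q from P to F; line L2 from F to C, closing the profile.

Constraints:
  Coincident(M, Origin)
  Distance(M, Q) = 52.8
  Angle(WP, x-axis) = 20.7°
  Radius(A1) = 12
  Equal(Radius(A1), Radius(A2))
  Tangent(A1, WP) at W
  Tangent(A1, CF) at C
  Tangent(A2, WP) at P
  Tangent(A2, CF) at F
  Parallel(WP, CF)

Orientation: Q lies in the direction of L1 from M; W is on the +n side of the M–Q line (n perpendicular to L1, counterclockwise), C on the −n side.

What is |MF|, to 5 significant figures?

54.146

The slot axis is L1's direction at 20.7°, so u = (cos 20.7°, sin 20.7°) = (0.93544, 0.35347) and n = (−sin 20.7°, cos 20.7°) = (-0.35347, 0.93544). M is at the origin and Q lies 52.8 along u from M, so Q = 52.8·u = (49.391, 18.663). Tangency of A1 to both parallel lines with radius 12.0 puts W and C at M ± 12.0·n: W = (-4.2417, 11.225), C = (4.2417, -11.225). Equal radii place P and F the same way about Q: P = Q + 12.0·n = (45.150, 29.889), F = Q − 12.0·n = (53.633, 7.4381). Then |MF| = |F − M| = 54.146.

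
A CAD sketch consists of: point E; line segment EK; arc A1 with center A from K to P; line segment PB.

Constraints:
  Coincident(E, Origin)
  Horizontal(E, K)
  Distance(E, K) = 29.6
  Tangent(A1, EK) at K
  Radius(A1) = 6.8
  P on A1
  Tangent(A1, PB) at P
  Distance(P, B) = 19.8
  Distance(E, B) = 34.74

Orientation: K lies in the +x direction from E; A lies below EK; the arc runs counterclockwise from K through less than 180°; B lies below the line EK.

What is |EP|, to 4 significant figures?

23.76

Checks: |AP| = 6.800 ✓; ∠(AP, PB) = 90.00° ✓; |PB| = 19.80 ✓; |EB| = 34.74 ✓.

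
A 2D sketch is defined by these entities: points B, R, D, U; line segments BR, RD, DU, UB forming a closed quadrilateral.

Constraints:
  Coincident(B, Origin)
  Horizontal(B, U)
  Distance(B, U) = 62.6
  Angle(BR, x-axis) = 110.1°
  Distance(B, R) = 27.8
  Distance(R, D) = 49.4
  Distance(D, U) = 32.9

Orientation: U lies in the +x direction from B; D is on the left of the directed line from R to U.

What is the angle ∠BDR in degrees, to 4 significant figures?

33.57°

Checks: |BU| = 62.60 ✓; |BR| = 27.80 ✓; |RD| = 49.40 ✓; |DU| = 32.90 ✓.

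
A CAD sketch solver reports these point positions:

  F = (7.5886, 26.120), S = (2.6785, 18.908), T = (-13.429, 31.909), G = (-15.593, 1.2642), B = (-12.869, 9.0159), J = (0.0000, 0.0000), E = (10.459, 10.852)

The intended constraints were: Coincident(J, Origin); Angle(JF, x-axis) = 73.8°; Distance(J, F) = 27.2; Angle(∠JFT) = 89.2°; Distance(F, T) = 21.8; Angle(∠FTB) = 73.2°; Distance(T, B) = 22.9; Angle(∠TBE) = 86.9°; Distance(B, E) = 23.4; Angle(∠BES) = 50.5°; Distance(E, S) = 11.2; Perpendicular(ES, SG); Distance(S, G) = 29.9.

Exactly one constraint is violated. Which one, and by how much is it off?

Distance(S, G) = 29.9 — off by 4.50.

J = (0.00, 0.00) ✓; JF at 73.80° ✓; |JF| = 27.20 ✓; ∠JFT = 89.20° ✓; |FT| = 21.80 ✓; ∠FTB = 73.20° ✓; |TB| = 22.90 ✓; ∠TBE = 86.90° ✓; |BE| = 23.40 ✓; ∠BES = 50.50° ✓; |ES| = 11.20 ✓; ∠(ES, SG) = 90.00° ✓; |SG| = 25.40 ✗.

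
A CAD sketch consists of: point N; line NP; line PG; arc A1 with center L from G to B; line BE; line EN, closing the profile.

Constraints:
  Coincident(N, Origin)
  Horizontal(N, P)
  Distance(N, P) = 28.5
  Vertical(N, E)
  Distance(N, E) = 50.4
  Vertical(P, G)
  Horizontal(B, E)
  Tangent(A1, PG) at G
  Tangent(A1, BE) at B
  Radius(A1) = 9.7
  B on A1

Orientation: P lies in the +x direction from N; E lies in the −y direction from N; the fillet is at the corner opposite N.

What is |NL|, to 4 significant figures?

44.83

N is at the origin; N and P share the same y with |NP| = 28.5 and P on the +x side, so P = (28.50, 0.000). NE is vertical with |NE| = 50.4 and E on the −y side, so E = (0.000, -50.40). The virtual corner opposite N is at (28.50, -50.40). Since A1 is tangent to PG there, LG ⟂ PG and the tangent condition forces LB to be normal to BE, with radius 9.7, so the center L sits 9.7 in from both sides at L = (18.80, -40.70). Then |NL| = |L − N| = 44.83.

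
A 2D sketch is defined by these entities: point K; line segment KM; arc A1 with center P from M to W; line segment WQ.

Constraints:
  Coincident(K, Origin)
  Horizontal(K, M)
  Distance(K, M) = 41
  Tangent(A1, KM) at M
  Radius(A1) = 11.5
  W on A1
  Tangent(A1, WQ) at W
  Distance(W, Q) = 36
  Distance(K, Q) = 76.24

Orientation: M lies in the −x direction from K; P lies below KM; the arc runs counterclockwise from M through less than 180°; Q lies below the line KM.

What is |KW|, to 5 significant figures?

52.391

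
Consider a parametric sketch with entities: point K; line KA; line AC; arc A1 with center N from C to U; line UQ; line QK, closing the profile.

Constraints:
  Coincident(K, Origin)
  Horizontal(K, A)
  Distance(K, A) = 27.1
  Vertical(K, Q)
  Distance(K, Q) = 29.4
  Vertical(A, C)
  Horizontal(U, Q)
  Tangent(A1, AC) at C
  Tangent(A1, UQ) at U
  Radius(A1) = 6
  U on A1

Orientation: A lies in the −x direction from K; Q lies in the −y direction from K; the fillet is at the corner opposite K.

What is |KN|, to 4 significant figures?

31.51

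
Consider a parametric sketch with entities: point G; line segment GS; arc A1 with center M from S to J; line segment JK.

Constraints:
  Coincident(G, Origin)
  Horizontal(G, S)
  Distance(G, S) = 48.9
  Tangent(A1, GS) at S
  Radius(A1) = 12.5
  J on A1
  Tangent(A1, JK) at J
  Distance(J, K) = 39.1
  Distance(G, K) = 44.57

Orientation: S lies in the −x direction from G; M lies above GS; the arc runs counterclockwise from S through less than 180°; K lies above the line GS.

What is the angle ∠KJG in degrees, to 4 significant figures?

70.06°

Checks: |MJ| = 12.50 ✓; ∠(MJ, JK) = 90.00° ✓; |JK| = 39.10 ✓; |GK| = 44.57 ✓.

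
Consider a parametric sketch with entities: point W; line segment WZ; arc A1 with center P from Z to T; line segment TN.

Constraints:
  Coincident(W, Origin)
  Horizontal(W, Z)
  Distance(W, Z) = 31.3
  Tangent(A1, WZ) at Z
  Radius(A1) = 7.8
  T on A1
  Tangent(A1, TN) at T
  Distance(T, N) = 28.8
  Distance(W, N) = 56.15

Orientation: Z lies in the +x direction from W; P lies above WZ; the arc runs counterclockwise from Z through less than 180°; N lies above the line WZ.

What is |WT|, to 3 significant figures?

39.5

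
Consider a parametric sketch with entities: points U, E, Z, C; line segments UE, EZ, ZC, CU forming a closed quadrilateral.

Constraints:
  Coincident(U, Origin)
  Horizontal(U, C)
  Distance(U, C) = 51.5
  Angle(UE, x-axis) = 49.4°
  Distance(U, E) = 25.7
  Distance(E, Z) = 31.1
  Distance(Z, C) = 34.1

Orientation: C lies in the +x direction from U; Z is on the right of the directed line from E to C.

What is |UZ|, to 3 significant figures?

22.5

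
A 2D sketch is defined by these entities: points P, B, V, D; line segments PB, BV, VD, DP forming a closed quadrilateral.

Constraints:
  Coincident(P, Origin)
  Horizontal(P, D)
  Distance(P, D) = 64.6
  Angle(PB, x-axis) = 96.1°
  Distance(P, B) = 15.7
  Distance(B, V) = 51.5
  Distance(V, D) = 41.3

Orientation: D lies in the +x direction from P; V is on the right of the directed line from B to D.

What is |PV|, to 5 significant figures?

39.352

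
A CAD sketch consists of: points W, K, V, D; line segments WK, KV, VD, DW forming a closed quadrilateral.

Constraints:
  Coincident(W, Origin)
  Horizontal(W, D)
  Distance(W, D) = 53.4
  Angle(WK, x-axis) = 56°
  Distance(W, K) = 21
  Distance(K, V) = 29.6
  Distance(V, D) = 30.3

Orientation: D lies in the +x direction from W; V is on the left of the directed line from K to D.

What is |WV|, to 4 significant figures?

48.06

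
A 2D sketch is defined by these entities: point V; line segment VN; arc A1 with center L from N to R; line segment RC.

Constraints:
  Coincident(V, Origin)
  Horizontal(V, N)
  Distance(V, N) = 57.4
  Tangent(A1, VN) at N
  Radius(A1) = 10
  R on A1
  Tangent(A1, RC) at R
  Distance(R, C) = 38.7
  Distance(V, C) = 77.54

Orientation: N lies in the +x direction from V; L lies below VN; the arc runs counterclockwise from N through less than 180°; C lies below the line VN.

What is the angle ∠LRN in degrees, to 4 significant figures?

36.37°

Checks: V = (0.00, 0.00) ✓; |LN| = 10.00 ✓; |LR| = 10.00 ✓; ∠(LR, RC) = 90.00° ✓; |RC| = 38.70 ✓; |VC| = 77.54 ✓.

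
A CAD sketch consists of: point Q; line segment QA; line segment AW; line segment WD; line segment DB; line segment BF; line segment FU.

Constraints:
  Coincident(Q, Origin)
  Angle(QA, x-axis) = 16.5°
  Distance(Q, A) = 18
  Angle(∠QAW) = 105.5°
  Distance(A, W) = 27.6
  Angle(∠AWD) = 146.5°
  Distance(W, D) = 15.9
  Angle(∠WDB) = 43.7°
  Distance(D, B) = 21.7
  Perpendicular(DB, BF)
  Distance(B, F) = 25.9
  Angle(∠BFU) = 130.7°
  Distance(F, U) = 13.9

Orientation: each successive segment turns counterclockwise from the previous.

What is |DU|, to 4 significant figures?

36.70

Q is at the origin; QA runs at 16.5° with length 18.0, so A = (17.26, 5.112). ∠QAW = 105.5° gives AW at 91.00° from the x-axis; with |AW| = 27.6, W = (16.78, 32.71). ∠AWD = 146.5° gives WD at 124.5° from the x-axis; with |WD| = 15.9, D = (7.771, 45.81). ∠WDB = 43.7° gives DB at -99.20° from the x-axis; with |DB| = 21.7, B = (4.302, 24.39). DB ⟂ BF, so BF runs at -9.200°; with |BF| = 25.9, F = (29.87, 20.25). ∠BFU = 130.7° gives FU at 40.10° from the x-axis; with |FU| = 13.9, U = (40.50, 29.20). Then |DU| = |U − D| = 36.70.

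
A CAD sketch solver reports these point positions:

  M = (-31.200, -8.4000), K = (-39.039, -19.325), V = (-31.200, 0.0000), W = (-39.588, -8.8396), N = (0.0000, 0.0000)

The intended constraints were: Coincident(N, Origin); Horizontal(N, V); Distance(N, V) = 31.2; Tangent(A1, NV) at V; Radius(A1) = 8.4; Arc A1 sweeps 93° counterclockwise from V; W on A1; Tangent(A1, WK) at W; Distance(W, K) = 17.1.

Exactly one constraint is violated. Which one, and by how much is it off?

Distance(W, K) = 17.1 — off by 6.60.

N = (0.00, 0.00) ✓; N.y = 0.00, V.y = 0.00 ✓; |NV| = 31.20 ✓; ∠(MV, VN) = 90.00° ✓; |MV| = 8.400 ✓; bearing(M→W) − bearing(M→V) = 93.00° ✓; |MW| = 8.400 ✓; ∠(MW, WK) = 90.00° ✓; |WK| = 10.50 ✗.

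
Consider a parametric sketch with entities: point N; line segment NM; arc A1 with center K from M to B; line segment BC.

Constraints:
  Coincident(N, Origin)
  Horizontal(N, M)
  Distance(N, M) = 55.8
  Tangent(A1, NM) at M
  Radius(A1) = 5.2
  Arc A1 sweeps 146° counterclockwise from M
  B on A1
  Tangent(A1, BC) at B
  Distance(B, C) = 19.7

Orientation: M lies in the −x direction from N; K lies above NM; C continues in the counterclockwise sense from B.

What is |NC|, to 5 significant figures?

72.204

N is at the origin; NM is horizontal with |NM| = 55.8 and M on the −x side, so M = (-55.800, 0.0000). Since A1 is tangent to NM there, KM ⟂ NM, so K = M + (0, 5.2) = (-55.800, 5.2000). On A1, M sits at bearing -90° from K; a 146° counterclockwise sweep puts B at bearing 56°, so B = K + 5.2·(cos 56°, sin 56°) = (-52.892, 9.5110). Tangency of A1 to BC means the radius KB is perpendicular to BC, so BC runs along (−sin 56°, cos 56°); with |BC| = 19.7, C = (-69.224, 20.527). Then |NC| = |C − N| = 72.204.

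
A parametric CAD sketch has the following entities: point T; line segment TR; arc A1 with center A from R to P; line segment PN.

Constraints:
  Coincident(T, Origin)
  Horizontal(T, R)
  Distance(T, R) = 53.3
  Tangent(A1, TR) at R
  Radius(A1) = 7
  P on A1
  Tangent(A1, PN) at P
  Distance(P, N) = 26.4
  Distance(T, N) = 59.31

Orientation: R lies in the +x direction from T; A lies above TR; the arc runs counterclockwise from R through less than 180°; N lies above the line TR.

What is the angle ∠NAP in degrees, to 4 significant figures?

75.15°

T is at the origin; T and R share the same y with |TR| = 53.3 and R on the +x side, so R = (53.30, 0.000). Since A1 is tangent to TR there, AR ⟂ TR, so A = R + (0, 7) = (53.30, 7.000). Since AP ⟂ PN (tangency), |AN| = √(7.0² + 26.4²) = 27.31 regardless of where P sits on A1. So N lies on both circle(T, 59.31) and circle(A, 27.31); the above-TR intersection is N = (48.66, 33.91). P is the foot of the tangent from N: P = (59.66, 9.918).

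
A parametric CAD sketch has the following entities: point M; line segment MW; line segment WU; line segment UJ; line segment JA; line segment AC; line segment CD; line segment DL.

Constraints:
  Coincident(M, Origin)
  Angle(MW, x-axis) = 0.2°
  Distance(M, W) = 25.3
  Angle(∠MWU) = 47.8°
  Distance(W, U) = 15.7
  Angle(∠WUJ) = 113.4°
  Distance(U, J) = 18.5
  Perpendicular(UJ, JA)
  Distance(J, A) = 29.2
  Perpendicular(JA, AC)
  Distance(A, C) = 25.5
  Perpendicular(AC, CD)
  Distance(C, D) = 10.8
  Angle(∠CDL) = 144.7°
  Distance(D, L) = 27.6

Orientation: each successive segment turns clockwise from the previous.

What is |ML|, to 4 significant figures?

13.59

AC is perpendicular to CD, so CD runs at -108.6°; with |CD| = 10.8, D = (27.30, 3.627). ∠CDL = 144.7° gives DL at -143.9° from the x-axis; with |DL| = 27.6, L = (4.997, -12.63). Then |ML| = |L − M| = 13.59.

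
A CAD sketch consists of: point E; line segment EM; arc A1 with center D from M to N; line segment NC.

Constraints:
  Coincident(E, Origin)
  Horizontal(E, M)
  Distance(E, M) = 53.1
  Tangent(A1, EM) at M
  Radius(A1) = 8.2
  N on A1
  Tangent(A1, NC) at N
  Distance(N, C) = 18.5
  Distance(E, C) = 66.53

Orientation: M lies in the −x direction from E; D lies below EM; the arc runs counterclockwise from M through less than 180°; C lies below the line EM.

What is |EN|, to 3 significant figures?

61.9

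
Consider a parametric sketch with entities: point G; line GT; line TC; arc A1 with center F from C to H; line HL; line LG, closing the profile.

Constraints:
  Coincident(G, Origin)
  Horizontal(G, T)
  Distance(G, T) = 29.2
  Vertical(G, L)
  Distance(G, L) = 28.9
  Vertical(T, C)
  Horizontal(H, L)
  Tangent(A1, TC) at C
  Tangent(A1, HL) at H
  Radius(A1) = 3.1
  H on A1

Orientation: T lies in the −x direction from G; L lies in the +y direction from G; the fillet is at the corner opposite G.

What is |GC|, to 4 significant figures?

38.97

The virtual corner opposite G is at (-29.20, 28.90). The tangent condition forces FC to be normal to TC and since A1 is tangent to HL there, FH ⟂ HL, with radius 3.1, so the center F sits 3.1 in from both sides at F = (-26.10, 25.80). That places the tangent points at C = (-29.20, 25.80) on TC and H = (-26.10, 28.90) on HL. Then |GC| = |C − G| = 38.97.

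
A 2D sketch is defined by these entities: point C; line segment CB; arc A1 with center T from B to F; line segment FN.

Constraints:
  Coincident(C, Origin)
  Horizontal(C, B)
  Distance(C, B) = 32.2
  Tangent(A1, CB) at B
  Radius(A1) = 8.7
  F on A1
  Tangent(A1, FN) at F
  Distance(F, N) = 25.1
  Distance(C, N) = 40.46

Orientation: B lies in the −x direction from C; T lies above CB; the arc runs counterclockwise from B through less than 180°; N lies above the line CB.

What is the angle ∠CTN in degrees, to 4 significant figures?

84.13°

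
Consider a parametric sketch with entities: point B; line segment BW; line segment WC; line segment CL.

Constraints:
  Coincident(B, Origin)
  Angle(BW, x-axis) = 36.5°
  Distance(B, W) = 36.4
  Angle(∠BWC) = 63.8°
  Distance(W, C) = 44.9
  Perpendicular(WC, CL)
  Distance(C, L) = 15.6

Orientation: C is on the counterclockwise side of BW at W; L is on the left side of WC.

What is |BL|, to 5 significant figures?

33.499

B is at the origin; BW runs at 36.5° with length 36.4, so W = 36.4·(cos 36.5°, sin 36.5°) = (29.260, 21.652). ∠BWC = 63.8°, so WC runs at 36.5° + (180° − 63.8°) = 152.70° from the x-axis; with |WC| = 44.9, C = W + 44.9·(cos 152.70°, sin 152.70°) = (-10.639, 42.245). The perpendicularity gives CL at right angles to WC; with |CL| = 15.6 on the left of WC, L = C + 15.6·(-0.45865, -0.88862) = (-17.793, 28.382). Then |BL| = |L − B| = 33.499.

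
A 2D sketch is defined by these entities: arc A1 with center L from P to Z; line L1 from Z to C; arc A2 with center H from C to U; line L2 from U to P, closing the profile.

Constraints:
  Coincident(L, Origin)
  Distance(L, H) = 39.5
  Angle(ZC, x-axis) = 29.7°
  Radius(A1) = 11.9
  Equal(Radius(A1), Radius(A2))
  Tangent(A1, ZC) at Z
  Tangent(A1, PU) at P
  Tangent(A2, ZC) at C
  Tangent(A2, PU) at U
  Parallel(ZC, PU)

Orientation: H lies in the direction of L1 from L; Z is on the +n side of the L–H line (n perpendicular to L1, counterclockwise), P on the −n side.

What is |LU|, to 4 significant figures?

41.25

Tangency of A1 to both parallel lines with radius 11.9 puts Z and P at L ± 11.9·n: Z = (-5.896, 10.34), P = (5.896, -10.34). Equal radii place C and U the same way about H: C = H + 11.9·n = (28.41, 29.91), U = H − 11.9·n = (40.21, 9.234). Then |LU| = |U − L| = 41.25.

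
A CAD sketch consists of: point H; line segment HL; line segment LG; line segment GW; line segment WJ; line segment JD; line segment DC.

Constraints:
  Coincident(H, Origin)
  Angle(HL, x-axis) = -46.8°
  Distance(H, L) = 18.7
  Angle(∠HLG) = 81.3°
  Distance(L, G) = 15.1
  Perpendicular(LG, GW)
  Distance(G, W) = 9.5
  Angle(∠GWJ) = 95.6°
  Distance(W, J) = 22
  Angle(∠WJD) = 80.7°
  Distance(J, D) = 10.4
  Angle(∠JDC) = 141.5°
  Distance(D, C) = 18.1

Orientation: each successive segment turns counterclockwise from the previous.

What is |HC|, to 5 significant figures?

30.792

H is at the origin; HL runs at -46.8° with length 18.7, so L = (12.801, -13.632). ∠HLG = 81.3° gives LG at 51.900° from the x-axis; with |LG| = 15.1, G = (22.118, -1.7490). LG ⟂ GW, so GW runs at 141.90°; with |GW| = 9.5, W = (14.642, 4.1128). ∠GWJ = 95.6° gives WJ at -133.70° from the x-axis; with |WJ| = 22.0, J = (-0.55702, -11.792). ∠WJD = 80.7° gives JD at -34.400° from the x-axis; with |JD| = 10.4, D = (8.0242, -17.668). ∠JDC = 141.5° gives DC at 4.1000° from the x-axis; with |DC| = 18.1, C = (26.078, -16.374). Then |HC| = |C − H| = 30.792.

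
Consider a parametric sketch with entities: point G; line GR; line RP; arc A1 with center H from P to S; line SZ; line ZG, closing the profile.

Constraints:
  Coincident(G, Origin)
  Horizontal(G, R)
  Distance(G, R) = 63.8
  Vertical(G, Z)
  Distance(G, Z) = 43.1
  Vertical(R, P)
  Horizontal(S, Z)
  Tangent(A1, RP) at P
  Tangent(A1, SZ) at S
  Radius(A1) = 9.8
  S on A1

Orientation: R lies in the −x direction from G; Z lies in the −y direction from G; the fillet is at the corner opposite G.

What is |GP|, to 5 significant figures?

71.968

G is at the origin; GR is horizontal with |GR| = 63.8 and R on the −x side, so R = (-63.800, 0.0000). G and Z share the same x with |GZ| = 43.1 and Z on the −y side, so Z = (0.0000, -43.100). The virtual corner opposite G is at (-63.800, -43.100). A1 meets RP tangentially, so HP is at right angles to RP and A1 meets SZ tangentially, so HS is at right angles to SZ, with radius 9.8, so the center H sits 9.8 in from both sides at H = (-54.000, -33.300). That places the tangent points at P = (-63.800, -33.300) on RP and S = (-54.000, -43.100) on SZ. Then |GP| = |P − G| = 71.968.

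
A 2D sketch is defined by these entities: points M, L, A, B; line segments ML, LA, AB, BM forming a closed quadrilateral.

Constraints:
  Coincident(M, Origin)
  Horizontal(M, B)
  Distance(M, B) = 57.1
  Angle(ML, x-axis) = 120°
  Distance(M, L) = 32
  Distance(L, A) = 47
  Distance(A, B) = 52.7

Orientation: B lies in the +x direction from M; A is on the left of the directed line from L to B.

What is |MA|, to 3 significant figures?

52.2

Checks: ML at 120.0° ✓; |LA| = 47.00 ✓; |AB| = 52.70 ✓.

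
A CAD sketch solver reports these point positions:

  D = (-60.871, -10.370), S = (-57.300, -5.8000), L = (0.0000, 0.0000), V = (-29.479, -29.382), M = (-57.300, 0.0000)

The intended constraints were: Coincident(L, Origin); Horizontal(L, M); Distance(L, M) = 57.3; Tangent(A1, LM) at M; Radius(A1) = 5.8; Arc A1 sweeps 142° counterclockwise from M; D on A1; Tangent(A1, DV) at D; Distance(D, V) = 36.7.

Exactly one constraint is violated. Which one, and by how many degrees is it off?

Tangent(A1, DV) at D — off by 6.80°.

L = (0.00, 0.00) ✓; L.y = 0.00, M.y = 0.00 ✓; |LM| = 57.30 ✓; ∠(SM, ML) = 90.00° ✓; |SM| = 5.800 ✓; bearing(S→D) − bearing(S→M) = 142.0° ✓; |SD| = 5.800 ✓; ∠(SD, DV) = 83.20° ✗; |DV| = 36.70 ✓.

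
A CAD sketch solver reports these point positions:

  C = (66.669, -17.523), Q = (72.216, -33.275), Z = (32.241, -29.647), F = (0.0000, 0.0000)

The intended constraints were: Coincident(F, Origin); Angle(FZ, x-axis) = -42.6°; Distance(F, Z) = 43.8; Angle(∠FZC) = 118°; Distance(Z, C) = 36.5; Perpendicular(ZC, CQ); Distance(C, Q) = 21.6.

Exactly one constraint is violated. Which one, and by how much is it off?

Distance(C, Q) = 21.6 — off by 4.90.

F = (0.00, 0.00) ✓; FZ at -42.60° ✓; |FZ| = 43.80 ✓; ∠FZC = 118.0° ✓; |ZC| = 36.50 ✓; ∠(ZC, CQ) = 90.00° ✓; |CQ| = 16.70 ✗.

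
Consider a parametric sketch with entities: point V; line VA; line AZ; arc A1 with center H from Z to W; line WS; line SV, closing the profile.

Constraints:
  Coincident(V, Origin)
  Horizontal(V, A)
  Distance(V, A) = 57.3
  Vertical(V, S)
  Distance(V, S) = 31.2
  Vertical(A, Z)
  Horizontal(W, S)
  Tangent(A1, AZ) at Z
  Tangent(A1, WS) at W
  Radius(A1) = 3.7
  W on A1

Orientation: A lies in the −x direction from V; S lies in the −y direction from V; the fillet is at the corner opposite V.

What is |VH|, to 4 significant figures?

60.24

V is at the origin; V and A share the same y with |VA| = 57.3 and A on the −x side, so A = (-57.30, 0.000). VS is vertical with |VS| = 31.2 and S on the −y side, so S = (0.000, -31.20). The virtual corner opposite V is at (-57.30, -31.20). A1 meets AZ tangentially, so HZ is at right angles to AZ and since A1 is tangent to WS there, HW ⟂ WS, with radius 3.7, so the center H sits 3.7 in from both sides at H = (-53.60, -27.50). Then |VH| = |H − V| = 60.24.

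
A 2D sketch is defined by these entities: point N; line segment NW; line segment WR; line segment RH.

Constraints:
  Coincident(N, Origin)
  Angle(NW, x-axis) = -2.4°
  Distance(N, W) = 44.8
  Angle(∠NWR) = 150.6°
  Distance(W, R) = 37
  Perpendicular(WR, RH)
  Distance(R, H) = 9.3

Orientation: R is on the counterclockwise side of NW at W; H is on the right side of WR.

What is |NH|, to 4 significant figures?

82.22

∠NWR = 150.6°, so WR runs at -2.4° + (180° − 150.6°) = 27.00° from the x-axis; with |WR| = 37.0, R = W + 37.0·(cos 27.00°, sin 27.00°) = (77.73, 14.92). The perpendicularity gives RH at right angles to WR; with |RH| = 9.3 on the right of WR, H = R + 9.3·(0.4540, -0.8910) = (81.95, 6.635). Then |NH| = |H − N| = 82.22.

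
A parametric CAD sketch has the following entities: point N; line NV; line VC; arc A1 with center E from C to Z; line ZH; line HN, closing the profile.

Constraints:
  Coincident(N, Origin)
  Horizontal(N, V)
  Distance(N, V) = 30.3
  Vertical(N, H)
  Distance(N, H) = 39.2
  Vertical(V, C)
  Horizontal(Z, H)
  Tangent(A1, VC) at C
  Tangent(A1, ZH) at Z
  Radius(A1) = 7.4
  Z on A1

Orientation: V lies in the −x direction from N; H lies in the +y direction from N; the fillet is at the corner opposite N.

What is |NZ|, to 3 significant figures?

45.4

N is at the origin; N and V share the same y with |NV| = 30.3 and V on the −x side, so V = (-30.3, 0.00). N and H share the same x with |NH| = 39.2 and H on the +y side, so H = (0.00, 39.2). The virtual corner opposite N is at (-30.3, 39.2). A1 meets VC tangentially, so EC is at right angles to VC and A1 meets ZH tangentially, so EZ is at right angles to ZH, with radius 7.4, so the center E sits 7.4 in from both sides at E = (-22.9, 31.8). That places the tangent points at C = (-30.3, 31.8) on VC and Z = (-22.9, 39.2) on ZH. Then |NZ| = |Z − N| = 45.4.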